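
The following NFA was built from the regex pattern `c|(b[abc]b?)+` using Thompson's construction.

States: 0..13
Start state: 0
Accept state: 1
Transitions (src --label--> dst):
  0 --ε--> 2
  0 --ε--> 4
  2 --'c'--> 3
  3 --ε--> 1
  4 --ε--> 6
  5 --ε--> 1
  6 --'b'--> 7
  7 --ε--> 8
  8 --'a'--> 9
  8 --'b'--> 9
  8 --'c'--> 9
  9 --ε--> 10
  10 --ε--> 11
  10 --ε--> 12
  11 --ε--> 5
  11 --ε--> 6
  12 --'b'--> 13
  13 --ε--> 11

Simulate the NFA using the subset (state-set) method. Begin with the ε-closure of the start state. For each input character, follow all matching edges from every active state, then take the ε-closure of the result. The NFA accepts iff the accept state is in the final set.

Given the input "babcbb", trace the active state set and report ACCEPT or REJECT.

S₀ = ε-closure({0}) = {0,2,4,6}
'b' @ 1: {7,8}
'a' @ 2: {1,5,6,9,10,11,12}  ✓accept
'b' @ 3: {1,5,6,7,8,11,13}  ✓accept
'c' @ 4: {1,5,6,9,10,11,12}  ✓accept
'b' @ 5: {1,5,6,7,8,11,13}  ✓accept
'b' @ 6: {1,5,6,7,8,9,10,11,12}  ✓accept
after full input: {1,5,6,7,8,9,10,11,12}  (accept=1 in)

Answer: ACCEPT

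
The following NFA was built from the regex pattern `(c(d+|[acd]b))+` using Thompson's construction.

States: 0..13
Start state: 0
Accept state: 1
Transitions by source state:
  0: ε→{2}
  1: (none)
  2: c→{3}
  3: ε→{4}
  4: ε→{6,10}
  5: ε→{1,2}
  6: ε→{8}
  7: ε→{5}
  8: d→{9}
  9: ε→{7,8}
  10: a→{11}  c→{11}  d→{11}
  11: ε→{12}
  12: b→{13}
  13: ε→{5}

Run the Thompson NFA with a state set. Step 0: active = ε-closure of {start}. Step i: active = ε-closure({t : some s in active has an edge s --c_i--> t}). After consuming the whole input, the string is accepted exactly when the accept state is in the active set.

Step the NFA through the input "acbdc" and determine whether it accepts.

Answer: REJECT

Steps:
initial (ε-close {0}): {0,2}
'a' @ 1: {}  — state set empty
rest 'cbdc' ignored (set empty)
final: {}; accept 1 not in set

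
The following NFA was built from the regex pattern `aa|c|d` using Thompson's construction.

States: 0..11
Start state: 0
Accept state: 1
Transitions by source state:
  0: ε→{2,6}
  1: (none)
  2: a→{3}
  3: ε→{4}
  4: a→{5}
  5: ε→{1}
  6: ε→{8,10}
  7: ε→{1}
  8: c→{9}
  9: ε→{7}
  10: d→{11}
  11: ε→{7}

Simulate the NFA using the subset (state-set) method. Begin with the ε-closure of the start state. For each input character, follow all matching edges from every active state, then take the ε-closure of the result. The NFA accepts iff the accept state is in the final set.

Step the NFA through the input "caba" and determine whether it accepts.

S₀ = ε-closure({0}) = {0,2,6,8,10}
'c' @ 1: {1,7,9}  [accepting]
'a' @ 2: {}  — state set empty
rest 'ba' ignored (set empty)
after full input: {}  (accept=1 not in)

Answer: REJECT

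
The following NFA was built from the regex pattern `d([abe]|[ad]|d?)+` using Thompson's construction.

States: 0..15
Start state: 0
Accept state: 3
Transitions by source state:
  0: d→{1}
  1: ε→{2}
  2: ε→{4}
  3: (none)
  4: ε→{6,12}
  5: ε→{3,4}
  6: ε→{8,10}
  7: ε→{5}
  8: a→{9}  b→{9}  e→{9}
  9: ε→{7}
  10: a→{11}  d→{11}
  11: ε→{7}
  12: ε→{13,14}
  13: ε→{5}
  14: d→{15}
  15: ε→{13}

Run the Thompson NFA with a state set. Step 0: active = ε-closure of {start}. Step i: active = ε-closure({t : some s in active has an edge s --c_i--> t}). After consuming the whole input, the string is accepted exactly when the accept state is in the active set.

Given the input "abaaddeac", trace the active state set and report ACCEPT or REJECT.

Answer: REJECT

Steps:
initial (ε-close {0}): {0}
'a' @ 1: {}  — dead — no transitions
rest 'baaddeac' ignored (set empty)
end set {} — state 3 not in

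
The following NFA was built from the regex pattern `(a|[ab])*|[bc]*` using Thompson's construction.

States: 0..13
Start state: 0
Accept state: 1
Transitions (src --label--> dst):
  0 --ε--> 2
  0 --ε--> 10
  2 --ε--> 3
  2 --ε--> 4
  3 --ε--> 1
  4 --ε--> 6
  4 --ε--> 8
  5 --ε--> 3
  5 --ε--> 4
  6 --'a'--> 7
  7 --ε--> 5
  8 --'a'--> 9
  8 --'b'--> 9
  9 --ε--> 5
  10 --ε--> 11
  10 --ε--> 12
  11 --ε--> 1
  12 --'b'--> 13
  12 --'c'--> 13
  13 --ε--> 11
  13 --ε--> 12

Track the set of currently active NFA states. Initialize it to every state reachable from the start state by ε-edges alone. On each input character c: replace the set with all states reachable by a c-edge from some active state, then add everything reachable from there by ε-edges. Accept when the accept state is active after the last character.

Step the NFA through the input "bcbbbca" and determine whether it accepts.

Answer: REJECT

Derivation:
initial (ε-close {0}): {0,1,2,3,4,6,8,10,11,12}
'b' @ 1: {1,3,4,5,6,8,9,11,12,13}  (accept∈set)
'c' @ 2: {1,11,12,13}  (accept∈set)
'b' @ 3: {1,11,12,13}  (accept∈set)
'b' @ 4: {1,11,12,13}  (accept∈set)
'b' @ 5: {1,11,12,13}  (accept∈set)
'c' @ 6: {1,11,12,13}  (accept∈set)
'a' @ 7: {}  — no active states
final: {}; accept 1 not in set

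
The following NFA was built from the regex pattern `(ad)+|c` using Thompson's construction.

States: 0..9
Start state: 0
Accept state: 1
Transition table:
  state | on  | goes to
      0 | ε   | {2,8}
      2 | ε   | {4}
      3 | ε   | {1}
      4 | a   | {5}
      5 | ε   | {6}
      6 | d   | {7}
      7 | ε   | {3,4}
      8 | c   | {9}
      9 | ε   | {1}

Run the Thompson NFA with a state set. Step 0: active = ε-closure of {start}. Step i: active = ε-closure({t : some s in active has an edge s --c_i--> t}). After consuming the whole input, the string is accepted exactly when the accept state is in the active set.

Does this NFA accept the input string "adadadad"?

Answer: ACCEPT

Trace:
initial (ε-close {0}): {0,2,4,8}
'a' @ 1: {5,6}
'd' @ 2: {1,3,4,7}  (accept∈set)
'a' @ 3: {5,6}
'd' @ 4: {1,3,4,7}  (accept∈set)
'a' @ 5: {5,6}
'd' @ 6: {1,3,4,7}  (accept∈set)
'a' @ 7: {5,6}
'd' @ 8: {1,3,4,7}  (accept∈set)
end set {1,3,4,7} — state 1 in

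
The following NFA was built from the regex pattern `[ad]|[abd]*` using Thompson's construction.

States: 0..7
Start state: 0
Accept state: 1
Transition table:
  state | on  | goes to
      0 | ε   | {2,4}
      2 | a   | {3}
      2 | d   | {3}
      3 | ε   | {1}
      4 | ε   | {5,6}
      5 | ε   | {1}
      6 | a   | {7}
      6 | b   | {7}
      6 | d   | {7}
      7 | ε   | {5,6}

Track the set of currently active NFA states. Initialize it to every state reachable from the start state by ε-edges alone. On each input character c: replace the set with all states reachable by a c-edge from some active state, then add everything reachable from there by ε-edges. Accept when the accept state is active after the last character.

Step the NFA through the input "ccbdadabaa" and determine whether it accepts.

Answer: REJECT

Trace:
initial (ε-close {0}): {0,1,2,4,5,6}
'c' @ 1: {}  — state set empty
rest 'cbdadabaa' ignored (set empty)
after full input: {}  (accept=1 not in)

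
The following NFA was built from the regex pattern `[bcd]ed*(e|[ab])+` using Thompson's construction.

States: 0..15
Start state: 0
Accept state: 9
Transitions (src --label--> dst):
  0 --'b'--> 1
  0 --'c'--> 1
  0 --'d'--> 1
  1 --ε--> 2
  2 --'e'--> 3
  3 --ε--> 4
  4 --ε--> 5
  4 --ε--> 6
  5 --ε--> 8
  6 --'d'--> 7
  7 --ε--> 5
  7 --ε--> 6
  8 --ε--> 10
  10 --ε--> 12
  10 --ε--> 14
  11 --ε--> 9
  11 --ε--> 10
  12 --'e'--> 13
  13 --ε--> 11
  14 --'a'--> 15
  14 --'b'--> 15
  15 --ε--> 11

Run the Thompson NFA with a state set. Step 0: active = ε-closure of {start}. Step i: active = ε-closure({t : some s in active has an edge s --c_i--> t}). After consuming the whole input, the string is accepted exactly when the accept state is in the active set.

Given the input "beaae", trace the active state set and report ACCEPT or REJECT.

initial (ε-close {0}): {0}
'b' @ 1: {1,2}
'e' @ 2: {3,4,5,6,8,10,12,14}
'a' @ 3: {9,10,11,12,14,15}  ✓accept
'a' @ 4: {9,10,11,12,14,15}  ✓accept
'e' @ 5: {9,10,11,12,13,14}  ✓accept
final: {9,10,11,12,13,14}; accept 9 in set

Answer: ACCEPT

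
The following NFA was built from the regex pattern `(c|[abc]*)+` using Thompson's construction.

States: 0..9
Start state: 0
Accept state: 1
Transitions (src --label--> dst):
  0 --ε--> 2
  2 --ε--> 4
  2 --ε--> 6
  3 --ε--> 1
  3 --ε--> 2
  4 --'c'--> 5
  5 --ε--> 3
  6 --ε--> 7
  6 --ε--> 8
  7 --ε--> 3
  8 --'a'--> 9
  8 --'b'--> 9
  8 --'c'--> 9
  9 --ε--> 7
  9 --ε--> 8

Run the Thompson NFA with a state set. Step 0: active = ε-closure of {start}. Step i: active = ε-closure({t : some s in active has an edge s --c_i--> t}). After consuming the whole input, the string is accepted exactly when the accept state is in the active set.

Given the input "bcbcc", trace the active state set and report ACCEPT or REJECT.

Answer: ACCEPT

Derivation:
initial (ε-close {0}): {0,1,2,3,4,6,7,8}
'b' @ 1: {1,2,3,4,6,7,8,9}  [accepting]
'c' @ 2: {1,2,3,4,5,6,7,8,9}  [accepting]
'b' @ 3: {1,2,3,4,6,7,8,9}  [accepting]
'c' @ 4: {1,2,3,4,5,6,7,8,9}  [accepting]
'c' @ 5: {1,2,3,4,5,6,7,8,9}  [accepting]
after full input: {1,2,3,4,5,6,7,8,9}  (accept=1 in)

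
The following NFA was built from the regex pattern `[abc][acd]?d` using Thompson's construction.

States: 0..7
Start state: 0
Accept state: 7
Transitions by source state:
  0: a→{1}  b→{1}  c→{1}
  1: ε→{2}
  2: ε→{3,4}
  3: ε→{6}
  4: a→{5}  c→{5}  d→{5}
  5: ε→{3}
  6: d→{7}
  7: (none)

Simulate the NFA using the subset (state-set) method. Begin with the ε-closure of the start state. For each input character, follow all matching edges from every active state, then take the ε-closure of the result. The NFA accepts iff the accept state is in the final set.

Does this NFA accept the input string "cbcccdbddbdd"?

Answer: REJECT

Trace:
initial (ε-close {0}): {0}
'c' @ 1: {1,2,3,4,6}
'b' @ 2: {}  — no active states
rest 'cccdbddbdd' ignored (set empty)
after full input: {}  (accept=7 not in)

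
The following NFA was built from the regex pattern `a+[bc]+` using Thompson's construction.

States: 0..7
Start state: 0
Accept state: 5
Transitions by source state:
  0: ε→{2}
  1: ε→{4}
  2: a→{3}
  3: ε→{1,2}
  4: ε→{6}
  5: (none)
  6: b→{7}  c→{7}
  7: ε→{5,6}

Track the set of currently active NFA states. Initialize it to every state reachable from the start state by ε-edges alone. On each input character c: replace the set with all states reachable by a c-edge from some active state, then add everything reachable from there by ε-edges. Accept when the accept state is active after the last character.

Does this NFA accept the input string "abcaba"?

Answer: REJECT

Derivation:
initial (ε-close {0}): {0,2}
'a' @ 1: {1,2,3,4,6}
'b' @ 2: {5,6,7}  ✓accept
'c' @ 3: {5,6,7}  ✓accept
'a' @ 4: {}  — state set empty
rest 'ba' ignored (set empty)
end set {} — state 5 not in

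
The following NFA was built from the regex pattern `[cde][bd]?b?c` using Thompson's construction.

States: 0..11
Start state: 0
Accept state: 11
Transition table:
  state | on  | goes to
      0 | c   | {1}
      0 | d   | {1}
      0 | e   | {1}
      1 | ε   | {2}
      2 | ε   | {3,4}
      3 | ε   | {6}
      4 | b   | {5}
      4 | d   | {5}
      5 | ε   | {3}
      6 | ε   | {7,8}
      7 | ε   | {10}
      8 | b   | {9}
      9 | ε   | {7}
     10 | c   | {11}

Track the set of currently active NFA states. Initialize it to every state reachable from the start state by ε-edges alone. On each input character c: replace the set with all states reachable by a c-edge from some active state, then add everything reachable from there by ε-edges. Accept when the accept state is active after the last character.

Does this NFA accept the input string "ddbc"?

Answer: ACCEPT

Trace:
start: ε-closure({0}) = {0}
'd' @ 1: {1,2,3,4,6,7,8,10}
'd' @ 2: {3,5,6,7,8,10}
'b' @ 3: {7,9,10}
'c' @ 4: {11}  ✓accept
end set {11} — state 11 in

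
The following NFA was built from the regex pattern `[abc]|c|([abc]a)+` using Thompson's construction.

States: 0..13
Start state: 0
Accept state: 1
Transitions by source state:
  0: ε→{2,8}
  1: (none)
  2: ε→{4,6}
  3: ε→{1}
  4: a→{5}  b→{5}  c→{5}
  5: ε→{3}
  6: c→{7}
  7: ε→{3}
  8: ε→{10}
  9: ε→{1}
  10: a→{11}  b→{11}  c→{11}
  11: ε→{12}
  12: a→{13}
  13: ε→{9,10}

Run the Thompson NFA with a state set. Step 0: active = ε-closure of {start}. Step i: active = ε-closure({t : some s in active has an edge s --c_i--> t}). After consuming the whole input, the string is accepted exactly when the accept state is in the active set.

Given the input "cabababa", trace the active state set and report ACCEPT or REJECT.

initial (ε-close {0}): {0,2,4,6,8,10}
'c' @ 1: {1,3,5,7,11,12}  [accepting]
'a' @ 2: {1,9,10,13}  [accepting]
'b' @ 3: {11,12}
'a' @ 4: {1,9,10,13}  [accepting]
'b' @ 5: {11,12}
'a' @ 6: {1,9,10,13}  [accepting]
'b' @ 7: {11,12}
'a' @ 8: {1,9,10,13}  [accepting]
final: {1,9,10,13}; accept 1 in set

Answer: ACCEPT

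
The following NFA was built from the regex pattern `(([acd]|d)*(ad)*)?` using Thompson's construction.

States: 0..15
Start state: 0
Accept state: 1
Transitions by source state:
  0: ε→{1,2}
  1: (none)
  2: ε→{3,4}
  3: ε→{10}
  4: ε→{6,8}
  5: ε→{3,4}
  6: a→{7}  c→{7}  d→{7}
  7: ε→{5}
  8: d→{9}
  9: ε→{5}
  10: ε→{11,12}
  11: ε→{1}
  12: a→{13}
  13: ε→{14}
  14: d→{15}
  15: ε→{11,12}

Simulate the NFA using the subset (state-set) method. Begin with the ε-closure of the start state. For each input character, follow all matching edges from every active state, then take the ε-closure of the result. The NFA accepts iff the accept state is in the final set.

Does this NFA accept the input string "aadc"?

start: ε-closure({0}) = {0,1,2,3,4,6,8,10,11,12}
'a' @ 1: {1,3,4,5,6,7,8,10,11,12,13,14}  (accept∈set)
'a' @ 2: {1,3,4,5,6,7,8,10,11,12,13,14}  (accept∈set)
'd' @ 3: {1,3,4,5,6,7,8,9,10,11,12,15}  (accept∈set)
'c' @ 4: {1,3,4,5,6,7,8,10,11,12}  (accept∈set)
final: {1,3,4,5,6,7,8,10,11,12}; accept 1 in set

Answer: ACCEPT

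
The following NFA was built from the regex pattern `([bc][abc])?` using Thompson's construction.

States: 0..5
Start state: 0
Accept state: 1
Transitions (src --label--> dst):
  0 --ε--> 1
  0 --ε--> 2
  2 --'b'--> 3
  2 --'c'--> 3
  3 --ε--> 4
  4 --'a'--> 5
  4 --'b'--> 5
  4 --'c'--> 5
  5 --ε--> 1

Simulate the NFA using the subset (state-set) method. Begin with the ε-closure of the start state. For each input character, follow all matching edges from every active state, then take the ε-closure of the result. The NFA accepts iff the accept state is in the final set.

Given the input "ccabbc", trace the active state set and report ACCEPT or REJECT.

S₀ = ε-closure({0}) = {0,1,2}
'c' @ 1: {3,4}
'c' @ 2: {1,5}  ✓accept
'a' @ 3: {}  — state set empty
rest 'bbc' ignored (set empty)
end set {} — state 1 not in

Answer: REJECT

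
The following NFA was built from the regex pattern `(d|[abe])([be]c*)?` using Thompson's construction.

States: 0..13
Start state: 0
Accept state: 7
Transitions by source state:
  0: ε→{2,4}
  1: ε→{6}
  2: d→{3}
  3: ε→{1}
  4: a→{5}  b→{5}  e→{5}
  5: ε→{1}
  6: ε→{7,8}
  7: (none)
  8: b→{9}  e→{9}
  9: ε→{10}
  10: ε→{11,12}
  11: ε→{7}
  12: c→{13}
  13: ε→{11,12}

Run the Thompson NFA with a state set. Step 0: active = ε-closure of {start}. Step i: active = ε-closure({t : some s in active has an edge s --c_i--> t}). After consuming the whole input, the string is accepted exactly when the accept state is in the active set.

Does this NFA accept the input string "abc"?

Answer: ACCEPT

Trace:
S₀ = ε-closure({0}) = {0,2,4}
'a' @ 1: {1,5,6,7,8}  [accepting]
'b' @ 2: {7,9,10,11,12}  [accepting]
'c' @ 3: {7,11,12,13}  [accepting]
after full input: {7,11,12,13}  (accept=7 in)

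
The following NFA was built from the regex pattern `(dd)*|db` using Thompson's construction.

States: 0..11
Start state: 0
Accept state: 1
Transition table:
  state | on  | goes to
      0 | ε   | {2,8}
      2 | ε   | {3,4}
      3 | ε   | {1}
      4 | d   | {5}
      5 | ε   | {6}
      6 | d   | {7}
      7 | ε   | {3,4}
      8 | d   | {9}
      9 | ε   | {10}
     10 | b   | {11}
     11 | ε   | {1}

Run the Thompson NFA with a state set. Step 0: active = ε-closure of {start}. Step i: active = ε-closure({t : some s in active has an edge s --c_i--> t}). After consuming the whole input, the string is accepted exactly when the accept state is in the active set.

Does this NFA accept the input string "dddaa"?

Answer: REJECT

Trace:
start: ε-closure({0}) = {0,1,2,3,4,8}
'd' @ 1: {5,6,9,10}
'd' @ 2: {1,3,4,7}  [accepting]
'd' @ 3: {5,6}
'a' @ 4: {}  — no active states
rest 'a' ignored (set empty)
final: {}; accept 1 not in set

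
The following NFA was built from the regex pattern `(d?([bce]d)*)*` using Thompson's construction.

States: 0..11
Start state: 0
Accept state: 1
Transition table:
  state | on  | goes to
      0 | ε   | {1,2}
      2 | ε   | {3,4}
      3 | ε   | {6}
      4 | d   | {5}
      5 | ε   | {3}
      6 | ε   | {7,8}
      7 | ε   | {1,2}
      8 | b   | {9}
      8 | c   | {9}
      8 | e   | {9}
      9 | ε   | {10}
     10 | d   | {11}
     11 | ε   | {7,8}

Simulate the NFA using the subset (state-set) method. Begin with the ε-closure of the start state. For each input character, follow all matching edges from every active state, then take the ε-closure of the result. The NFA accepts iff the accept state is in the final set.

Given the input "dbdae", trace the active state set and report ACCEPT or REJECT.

Answer: REJECT

Steps:
initial (ε-close {0}): {0,1,2,3,4,6,7,8}
'd' @ 1: {1,2,3,4,5,6,7,8}  ✓accept
'b' @ 2: {9,10}
'd' @ 3: {1,2,3,4,6,7,8,11}  ✓accept
'a' @ 4: {}  — no active states
rest 'e' ignored (set empty)
after full input: {}  (accept=1 not in)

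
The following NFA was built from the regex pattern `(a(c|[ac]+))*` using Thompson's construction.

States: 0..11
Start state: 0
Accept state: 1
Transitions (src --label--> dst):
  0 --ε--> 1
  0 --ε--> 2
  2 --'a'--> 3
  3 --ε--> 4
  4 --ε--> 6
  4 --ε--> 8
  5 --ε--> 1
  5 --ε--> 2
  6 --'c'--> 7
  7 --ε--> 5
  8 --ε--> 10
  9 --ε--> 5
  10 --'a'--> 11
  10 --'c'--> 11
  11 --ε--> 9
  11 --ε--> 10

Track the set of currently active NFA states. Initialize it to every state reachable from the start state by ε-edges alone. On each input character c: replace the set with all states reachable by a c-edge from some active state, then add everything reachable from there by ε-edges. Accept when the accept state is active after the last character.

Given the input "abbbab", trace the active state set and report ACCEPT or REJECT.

S₀ = ε-closure({0}) = {0,1,2}
'a' @ 1: {3,4,6,8,10}
'b' @ 2: {}  — no active states
rest 'bbab' ignored (set empty)
end set {} — state 1 not in

Answer: REJECT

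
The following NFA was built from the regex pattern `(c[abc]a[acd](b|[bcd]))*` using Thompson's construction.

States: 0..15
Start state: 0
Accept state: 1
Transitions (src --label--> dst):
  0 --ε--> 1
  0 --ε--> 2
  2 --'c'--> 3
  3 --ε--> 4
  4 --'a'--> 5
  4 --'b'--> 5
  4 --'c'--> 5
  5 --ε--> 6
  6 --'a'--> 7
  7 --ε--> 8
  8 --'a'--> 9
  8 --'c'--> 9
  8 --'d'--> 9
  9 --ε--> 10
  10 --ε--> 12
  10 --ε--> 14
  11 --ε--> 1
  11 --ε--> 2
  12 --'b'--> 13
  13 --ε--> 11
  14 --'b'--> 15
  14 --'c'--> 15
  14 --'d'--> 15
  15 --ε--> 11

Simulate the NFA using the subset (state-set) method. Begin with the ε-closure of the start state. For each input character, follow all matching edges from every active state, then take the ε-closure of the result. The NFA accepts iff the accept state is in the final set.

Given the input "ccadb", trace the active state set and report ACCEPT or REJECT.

initial (ε-close {0}): {0,1,2}
'c' @ 1: {3,4}
'c' @ 2: {5,6}
'a' @ 3: {7,8}
'd' @ 4: {9,10,12,14}
'b' @ 5: {1,2,11,13,15}  ✓accept
final: {1,2,11,13,15}; accept 1 in set

Answer: ACCEPT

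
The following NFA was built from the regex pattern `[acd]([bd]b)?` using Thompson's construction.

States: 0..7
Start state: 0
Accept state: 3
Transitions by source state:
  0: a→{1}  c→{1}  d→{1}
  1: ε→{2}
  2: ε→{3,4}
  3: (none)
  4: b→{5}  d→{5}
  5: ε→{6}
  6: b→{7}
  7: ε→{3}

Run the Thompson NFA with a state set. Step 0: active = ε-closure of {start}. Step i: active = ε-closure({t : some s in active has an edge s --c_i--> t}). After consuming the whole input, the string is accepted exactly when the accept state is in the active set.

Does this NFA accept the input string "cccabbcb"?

initial (ε-close {0}): {0}
'c' @ 1: {1,2,3,4}  (accept∈set)
'c' @ 2: {}  — state set empty
rest 'cabbcb' ignored (set empty)
after full input: {}  (accept=3 not in)

Answer: REJECT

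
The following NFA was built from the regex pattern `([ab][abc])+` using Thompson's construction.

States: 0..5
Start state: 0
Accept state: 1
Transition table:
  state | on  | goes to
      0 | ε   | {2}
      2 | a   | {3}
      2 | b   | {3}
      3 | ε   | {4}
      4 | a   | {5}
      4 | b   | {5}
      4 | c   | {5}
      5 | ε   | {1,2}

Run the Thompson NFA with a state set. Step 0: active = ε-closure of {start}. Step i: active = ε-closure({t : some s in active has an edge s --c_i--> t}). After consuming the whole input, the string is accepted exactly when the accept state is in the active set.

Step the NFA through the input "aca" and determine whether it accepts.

S₀ = ε-closure({0}) = {0,2}
'a' @ 1: {3,4}
'c' @ 2: {1,2,5}  ✓accept
'a' @ 3: {3,4}
end set {3,4} — state 1 not in

Answer: REJECT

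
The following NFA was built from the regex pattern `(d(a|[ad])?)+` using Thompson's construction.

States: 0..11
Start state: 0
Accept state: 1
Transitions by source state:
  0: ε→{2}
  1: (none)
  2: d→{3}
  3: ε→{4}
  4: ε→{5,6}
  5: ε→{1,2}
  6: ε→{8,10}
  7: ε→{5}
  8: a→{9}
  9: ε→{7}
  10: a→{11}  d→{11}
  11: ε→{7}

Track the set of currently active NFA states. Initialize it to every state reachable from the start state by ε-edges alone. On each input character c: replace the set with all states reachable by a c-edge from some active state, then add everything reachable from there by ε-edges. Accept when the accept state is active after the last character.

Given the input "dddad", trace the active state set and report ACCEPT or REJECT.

Answer: ACCEPT

Derivation:
S₀ = ε-closure({0}) = {0,2}
'd' @ 1: {1,2,3,4,5,6,8,10}  [accepting]
'd' @ 2: {1,2,3,4,5,6,7,8,10,11}  [accepting]
'd' @ 3: {1,2,3,4,5,6,7,8,10,11}  [accepting]
'a' @ 4: {1,2,5,7,9,11}  [accepting]
'd' @ 5: {1,2,3,4,5,6,8,10}  [accepting]
after full input: {1,2,3,4,5,6,8,10}  (accept=1 in)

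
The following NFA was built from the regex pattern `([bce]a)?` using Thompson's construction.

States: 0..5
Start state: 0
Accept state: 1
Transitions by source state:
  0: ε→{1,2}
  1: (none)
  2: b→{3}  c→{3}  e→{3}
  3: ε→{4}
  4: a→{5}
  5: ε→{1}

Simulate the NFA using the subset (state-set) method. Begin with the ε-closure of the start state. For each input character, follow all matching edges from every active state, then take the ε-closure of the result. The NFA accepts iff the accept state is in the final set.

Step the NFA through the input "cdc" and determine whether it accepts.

S₀ = ε-closure({0}) = {0,1,2}
'c' @ 1: {3,4}
'd' @ 2: {}  — dead — no transitions
rest 'c' ignored (set empty)
end set {} — state 1 not in

Answer: REJECT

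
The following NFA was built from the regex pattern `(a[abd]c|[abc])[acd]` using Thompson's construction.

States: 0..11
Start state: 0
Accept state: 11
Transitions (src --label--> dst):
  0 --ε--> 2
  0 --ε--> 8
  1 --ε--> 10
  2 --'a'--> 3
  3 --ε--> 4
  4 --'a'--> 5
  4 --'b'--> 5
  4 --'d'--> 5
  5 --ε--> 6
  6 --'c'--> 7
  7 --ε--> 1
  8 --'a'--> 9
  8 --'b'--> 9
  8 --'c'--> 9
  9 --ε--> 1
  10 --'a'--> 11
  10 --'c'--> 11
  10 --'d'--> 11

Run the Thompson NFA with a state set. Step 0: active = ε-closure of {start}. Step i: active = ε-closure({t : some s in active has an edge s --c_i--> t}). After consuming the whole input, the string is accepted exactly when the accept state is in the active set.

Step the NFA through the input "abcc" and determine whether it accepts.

initial (ε-close {0}): {0,2,8}
'a' @ 1: {1,3,4,9,10}
'b' @ 2: {5,6}
'c' @ 3: {1,7,10}
'c' @ 4: {11}  (accept∈set)
end set {11} — state 11 in

Answer: ACCEPT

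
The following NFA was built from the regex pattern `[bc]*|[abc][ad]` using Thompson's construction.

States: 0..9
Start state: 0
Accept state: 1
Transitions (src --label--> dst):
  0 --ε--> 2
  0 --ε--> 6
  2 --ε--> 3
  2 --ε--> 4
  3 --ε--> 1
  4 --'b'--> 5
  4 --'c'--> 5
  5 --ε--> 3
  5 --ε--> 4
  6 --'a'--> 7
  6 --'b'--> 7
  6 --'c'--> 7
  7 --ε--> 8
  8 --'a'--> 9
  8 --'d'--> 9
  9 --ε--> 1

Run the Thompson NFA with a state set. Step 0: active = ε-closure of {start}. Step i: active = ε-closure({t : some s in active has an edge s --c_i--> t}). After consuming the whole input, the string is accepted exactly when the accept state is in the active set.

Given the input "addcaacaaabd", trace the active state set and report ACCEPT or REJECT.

Answer: REJECT

Derivation:
start: ε-closure({0}) = {0,1,2,3,4,6}
'a' @ 1: {7,8}
'd' @ 2: {1,9}  ✓accept
'd' @ 3: {}  — state set empty
rest 'caacaaabd' ignored (set empty)
final: {}; accept 1 not in set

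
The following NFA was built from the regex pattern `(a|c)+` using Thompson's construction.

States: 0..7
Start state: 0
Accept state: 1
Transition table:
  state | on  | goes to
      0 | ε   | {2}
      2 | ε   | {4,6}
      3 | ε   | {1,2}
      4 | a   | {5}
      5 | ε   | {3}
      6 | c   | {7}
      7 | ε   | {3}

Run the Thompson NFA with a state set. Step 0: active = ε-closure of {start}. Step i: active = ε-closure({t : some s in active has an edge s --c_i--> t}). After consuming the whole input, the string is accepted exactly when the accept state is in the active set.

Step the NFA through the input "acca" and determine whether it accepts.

S₀ = ε-closure({0}) = {0,2,4,6}
'a' @ 1: {1,2,3,4,5,6}  [accepting]
'c' @ 2: {1,2,3,4,6,7}  [accepting]
'c' @ 3: {1,2,3,4,6,7}  [accepting]
'a' @ 4: {1,2,3,4,5,6}  [accepting]
after full input: {1,2,3,4,5,6}  (accept=1 in)

Answer: ACCEPT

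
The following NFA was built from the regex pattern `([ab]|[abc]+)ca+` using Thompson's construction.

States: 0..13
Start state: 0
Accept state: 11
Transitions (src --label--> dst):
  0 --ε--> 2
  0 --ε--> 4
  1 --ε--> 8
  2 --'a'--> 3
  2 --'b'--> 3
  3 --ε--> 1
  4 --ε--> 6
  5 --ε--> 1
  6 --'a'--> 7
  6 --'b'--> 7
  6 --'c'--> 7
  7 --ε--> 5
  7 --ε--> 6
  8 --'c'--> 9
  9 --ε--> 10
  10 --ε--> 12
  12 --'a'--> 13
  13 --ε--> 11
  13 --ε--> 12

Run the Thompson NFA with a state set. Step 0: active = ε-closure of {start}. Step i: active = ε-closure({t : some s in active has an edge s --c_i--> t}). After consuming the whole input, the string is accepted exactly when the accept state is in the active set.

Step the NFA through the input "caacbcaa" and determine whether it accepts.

Answer: ACCEPT

Steps:
S₀ = ε-closure({0}) = {0,2,4,6}
'c' @ 1: {1,5,6,7,8}
'a' @ 2: {1,5,6,7,8}
'a' @ 3: {1,5,6,7,8}
'c' @ 4: {1,5,6,7,8,9,10,12}
'b' @ 5: {1,5,6,7,8}
'c' @ 6: {1,5,6,7,8,9,10,12}
'a' @ 7: {1,5,6,7,8,11,12,13}  (accept∈set)
'a' @ 8: {1,5,6,7,8,11,12,13}  (accept∈set)
after full input: {1,5,6,7,8,11,12,13}  (accept=11 in)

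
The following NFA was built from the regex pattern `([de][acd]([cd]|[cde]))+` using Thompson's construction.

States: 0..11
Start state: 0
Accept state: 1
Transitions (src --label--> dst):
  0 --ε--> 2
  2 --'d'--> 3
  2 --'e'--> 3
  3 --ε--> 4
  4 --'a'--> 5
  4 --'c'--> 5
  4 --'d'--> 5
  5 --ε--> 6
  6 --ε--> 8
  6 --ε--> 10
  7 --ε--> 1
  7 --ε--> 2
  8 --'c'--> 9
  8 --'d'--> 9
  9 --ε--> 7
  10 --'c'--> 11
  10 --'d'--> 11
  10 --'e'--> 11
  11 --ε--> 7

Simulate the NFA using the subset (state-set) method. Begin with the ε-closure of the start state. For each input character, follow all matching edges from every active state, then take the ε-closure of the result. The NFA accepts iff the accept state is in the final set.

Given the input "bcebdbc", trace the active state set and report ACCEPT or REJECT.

initial (ε-close {0}): {0,2}
'b' @ 1: {}  — state set empty
rest 'cebdbc' ignored (set empty)
final: {}; accept 1 not in set

Answer: REJECT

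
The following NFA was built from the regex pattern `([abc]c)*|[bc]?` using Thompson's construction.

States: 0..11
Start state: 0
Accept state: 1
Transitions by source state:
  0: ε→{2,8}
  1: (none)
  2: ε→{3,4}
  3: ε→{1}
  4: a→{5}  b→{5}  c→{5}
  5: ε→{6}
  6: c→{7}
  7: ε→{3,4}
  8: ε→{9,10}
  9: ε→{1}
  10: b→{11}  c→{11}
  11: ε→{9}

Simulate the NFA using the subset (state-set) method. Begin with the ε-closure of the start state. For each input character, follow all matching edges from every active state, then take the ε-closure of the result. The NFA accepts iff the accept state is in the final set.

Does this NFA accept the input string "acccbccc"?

Answer: ACCEPT

Derivation:
start: ε-closure({0}) = {0,1,2,3,4,8,9,10}
'a' @ 1: {5,6}
'c' @ 2: {1,3,4,7}  [accepting]
'c' @ 3: {5,6}
'c' @ 4: {1,3,4,7}  [accepting]
'b' @ 5: {5,6}
'c' @ 6: {1,3,4,7}  [accepting]
'c' @ 7: {5,6}
'c' @ 8: {1,3,4,7}  [accepting]
end set {1,3,4,7} — state 1 in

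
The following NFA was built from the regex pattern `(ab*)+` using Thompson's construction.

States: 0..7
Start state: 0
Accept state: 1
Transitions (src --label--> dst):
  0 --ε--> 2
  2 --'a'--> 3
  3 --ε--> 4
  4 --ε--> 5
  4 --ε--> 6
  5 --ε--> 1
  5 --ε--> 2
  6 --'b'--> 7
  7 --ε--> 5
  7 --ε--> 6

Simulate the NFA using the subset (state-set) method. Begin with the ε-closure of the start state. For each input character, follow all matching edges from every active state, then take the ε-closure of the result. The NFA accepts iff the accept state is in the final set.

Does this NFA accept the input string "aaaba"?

Answer: ACCEPT

Derivation:
initial (ε-close {0}): {0,2}
'a' @ 1: {1,2,3,4,5,6}  ✓accept
'a' @ 2: {1,2,3,4,5,6}  ✓accept
'a' @ 3: {1,2,3,4,5,6}  ✓accept
'b' @ 4: {1,2,5,6,7}  ✓accept
'a' @ 5: {1,2,3,4,5,6}  ✓accept
after full input: {1,2,3,4,5,6}  (accept=1 in)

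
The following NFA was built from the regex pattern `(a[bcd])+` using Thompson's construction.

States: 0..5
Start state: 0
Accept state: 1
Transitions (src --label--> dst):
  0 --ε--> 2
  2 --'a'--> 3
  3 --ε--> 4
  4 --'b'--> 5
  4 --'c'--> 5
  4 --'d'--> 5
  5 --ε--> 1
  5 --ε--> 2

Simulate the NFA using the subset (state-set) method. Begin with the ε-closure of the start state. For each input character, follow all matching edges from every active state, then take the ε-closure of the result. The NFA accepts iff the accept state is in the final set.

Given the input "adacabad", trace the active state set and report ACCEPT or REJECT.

S₀ = ε-closure({0}) = {0,2}
'a' @ 1: {3,4}
'd' @ 2: {1,2,5}  [accepting]
'a' @ 3: {3,4}
'c' @ 4: {1,2,5}  [accepting]
'a' @ 5: {3,4}
'b' @ 6: {1,2,5}  [accepting]
'a' @ 7: {3,4}
'd' @ 8: {1,2,5}  [accepting]
after full input: {1,2,5}  (accept=1 in)

Answer: ACCEPT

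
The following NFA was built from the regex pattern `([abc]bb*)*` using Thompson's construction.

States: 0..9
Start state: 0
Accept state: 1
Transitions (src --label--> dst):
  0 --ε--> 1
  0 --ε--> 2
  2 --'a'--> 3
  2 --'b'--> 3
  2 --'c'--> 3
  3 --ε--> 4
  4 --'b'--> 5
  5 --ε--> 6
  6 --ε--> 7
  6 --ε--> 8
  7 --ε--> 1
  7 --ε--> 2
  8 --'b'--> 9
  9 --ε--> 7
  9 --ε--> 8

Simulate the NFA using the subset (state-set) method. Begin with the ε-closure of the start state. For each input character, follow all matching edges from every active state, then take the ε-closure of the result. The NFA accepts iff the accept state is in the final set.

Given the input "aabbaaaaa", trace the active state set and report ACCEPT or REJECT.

Answer: REJECT

Steps:
S₀ = ε-closure({0}) = {0,1,2}
'a' @ 1: {3,4}
'a' @ 2: {}  — state set empty
rest 'bbaaaaa' ignored (set empty)
after full input: {}  (accept=1 not in)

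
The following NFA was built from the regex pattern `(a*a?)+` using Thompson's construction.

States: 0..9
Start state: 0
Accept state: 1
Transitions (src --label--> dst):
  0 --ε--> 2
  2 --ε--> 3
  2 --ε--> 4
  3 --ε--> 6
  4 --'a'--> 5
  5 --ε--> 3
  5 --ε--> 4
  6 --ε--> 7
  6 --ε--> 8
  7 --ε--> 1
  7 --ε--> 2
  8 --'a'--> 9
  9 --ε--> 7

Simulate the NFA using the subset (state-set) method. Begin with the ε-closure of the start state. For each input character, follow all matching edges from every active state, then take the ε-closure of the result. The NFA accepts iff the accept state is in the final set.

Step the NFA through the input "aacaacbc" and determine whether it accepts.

Answer: REJECT

Trace:
S₀ = ε-closure({0}) = {0,1,2,3,4,6,7,8}
'a' @ 1: {1,2,3,4,5,6,7,8,9}  [accepting]
'a' @ 2: {1,2,3,4,5,6,7,8,9}  [accepting]
'c' @ 3: {}  — state set empty
rest 'aacbc' ignored (set empty)
final: {}; accept 1 not in set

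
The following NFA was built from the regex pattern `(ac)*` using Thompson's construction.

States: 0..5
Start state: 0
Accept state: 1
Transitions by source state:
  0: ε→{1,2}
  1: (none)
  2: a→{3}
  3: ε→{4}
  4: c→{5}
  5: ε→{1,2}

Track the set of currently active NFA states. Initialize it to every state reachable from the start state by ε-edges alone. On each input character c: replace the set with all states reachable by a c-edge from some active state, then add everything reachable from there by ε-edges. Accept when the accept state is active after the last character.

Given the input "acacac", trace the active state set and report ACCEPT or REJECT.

start: ε-closure({0}) = {0,1,2}
'a' @ 1: {3,4}
'c' @ 2: {1,2,5}  (accept∈set)
'a' @ 3: {3,4}
'c' @ 4: {1,2,5}  (accept∈set)
'a' @ 5: {3,4}
'c' @ 6: {1,2,5}  (accept∈set)
end set {1,2,5} — state 1 in

Answer: ACCEPT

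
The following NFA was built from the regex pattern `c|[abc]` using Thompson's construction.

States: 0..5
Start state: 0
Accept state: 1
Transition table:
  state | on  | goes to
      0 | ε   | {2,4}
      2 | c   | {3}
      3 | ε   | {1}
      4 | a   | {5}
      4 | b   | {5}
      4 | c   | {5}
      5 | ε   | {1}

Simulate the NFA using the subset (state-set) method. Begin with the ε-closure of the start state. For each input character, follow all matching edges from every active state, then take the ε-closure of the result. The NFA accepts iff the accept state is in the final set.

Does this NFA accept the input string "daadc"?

Answer: REJECT

Derivation:
start: ε-closure({0}) = {0,2,4}
'd' @ 1: {}  — no active states
rest 'aadc' ignored (set empty)
final: {}; accept 1 not in set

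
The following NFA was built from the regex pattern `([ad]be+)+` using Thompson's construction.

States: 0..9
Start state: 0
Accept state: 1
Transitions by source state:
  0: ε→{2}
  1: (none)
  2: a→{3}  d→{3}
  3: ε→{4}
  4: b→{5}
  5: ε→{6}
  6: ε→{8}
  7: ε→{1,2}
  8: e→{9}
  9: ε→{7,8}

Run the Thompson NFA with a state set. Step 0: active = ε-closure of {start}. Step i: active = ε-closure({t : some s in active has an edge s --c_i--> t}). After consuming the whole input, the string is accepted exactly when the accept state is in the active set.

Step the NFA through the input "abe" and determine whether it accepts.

S₀ = ε-closure({0}) = {0,2}
'a' @ 1: {3,4}
'b' @ 2: {5,6,8}
'e' @ 3: {1,2,7,8,9}  ✓accept
after full input: {1,2,7,8,9}  (accept=1 in)

Answer: ACCEPT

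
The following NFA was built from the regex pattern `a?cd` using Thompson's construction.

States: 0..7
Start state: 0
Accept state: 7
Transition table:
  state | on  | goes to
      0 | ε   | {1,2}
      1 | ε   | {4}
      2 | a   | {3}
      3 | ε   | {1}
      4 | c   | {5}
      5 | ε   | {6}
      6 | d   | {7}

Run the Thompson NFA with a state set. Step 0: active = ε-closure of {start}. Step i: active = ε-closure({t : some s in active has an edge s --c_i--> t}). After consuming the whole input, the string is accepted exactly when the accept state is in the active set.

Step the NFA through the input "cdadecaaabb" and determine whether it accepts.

Answer: REJECT

Derivation:
start: ε-closure({0}) = {0,1,2,4}
'c' @ 1: {5,6}
'd' @ 2: {7}  (accept∈set)
'a' @ 3: {}  — state set empty
rest 'decaaabb' ignored (set empty)
final: {}; accept 7 not in set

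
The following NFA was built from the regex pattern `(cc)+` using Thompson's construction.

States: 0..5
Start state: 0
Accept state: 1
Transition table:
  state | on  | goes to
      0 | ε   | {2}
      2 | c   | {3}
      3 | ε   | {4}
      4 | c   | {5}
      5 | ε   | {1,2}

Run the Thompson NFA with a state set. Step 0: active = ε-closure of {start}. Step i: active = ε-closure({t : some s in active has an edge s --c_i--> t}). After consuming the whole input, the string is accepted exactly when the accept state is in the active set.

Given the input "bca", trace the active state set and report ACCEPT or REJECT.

start: ε-closure({0}) = {0,2}
'b' @ 1: {}  — no active states
rest 'ca' ignored (set empty)
end set {} — state 1 not in

Answer: REJECT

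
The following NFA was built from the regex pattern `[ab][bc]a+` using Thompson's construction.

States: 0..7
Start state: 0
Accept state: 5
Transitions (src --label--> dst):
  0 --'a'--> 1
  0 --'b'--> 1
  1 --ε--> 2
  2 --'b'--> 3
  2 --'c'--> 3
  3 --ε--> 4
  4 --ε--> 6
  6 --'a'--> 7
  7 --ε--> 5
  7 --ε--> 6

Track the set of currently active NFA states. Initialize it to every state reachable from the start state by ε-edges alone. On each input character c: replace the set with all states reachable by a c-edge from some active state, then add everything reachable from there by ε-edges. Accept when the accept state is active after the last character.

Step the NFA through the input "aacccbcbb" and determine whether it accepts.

start: ε-closure({0}) = {0}
'a' @ 1: {1,2}
'a' @ 2: {}  — no active states
rest 'cccbcbb' ignored (set empty)
final: {}; accept 5 not in set

Answer: REJECT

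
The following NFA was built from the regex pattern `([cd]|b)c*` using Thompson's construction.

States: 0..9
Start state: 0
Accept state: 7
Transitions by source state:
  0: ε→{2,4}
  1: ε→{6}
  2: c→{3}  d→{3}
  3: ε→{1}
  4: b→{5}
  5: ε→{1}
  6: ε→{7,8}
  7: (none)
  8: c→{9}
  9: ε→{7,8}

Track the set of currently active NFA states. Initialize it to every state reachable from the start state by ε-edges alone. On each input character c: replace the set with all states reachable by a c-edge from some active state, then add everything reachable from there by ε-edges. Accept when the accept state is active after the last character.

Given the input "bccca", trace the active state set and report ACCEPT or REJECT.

Answer: REJECT

Derivation:
S₀ = ε-closure({0}) = {0,2,4}
'b' @ 1: {1,5,6,7,8}  (accept∈set)
'c' @ 2: {7,8,9}  (accept∈set)
'c' @ 3: {7,8,9}  (accept∈set)
'c' @ 4: {7,8,9}  (accept∈set)
'a' @ 5: {}  — no active states
end set {} — state 7 not in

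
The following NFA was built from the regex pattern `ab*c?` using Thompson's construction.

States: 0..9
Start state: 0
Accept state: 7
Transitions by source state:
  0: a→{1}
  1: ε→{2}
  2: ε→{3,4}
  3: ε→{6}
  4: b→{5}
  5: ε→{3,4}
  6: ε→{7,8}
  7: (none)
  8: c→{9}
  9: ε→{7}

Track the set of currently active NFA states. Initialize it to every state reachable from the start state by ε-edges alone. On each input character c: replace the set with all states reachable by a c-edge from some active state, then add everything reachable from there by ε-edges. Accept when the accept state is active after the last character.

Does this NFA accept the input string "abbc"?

Answer: ACCEPT

Steps:
S₀ = ε-closure({0}) = {0}
'a' @ 1: {1,2,3,4,6,7,8}  ✓accept
'b' @ 2: {3,4,5,6,7,8}  ✓accept
'b' @ 3: {3,4,5,6,7,8}  ✓accept
'c' @ 4: {7,9}  ✓accept
final: {7,9}; accept 7 in set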